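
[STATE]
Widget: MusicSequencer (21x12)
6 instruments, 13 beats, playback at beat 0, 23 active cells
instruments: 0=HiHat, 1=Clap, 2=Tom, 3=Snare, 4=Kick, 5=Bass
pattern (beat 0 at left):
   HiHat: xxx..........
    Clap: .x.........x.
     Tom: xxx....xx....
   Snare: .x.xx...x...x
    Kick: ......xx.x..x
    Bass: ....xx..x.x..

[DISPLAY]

      ▼123456789012  
 HiHat███··········  
  Clap·█·········█·  
   Tom███····██····  
 Snare·█·██···█···█  
  Kick······██·█··█  
  Bass····██··█·█··  
                     
                     
                     
                     
                     


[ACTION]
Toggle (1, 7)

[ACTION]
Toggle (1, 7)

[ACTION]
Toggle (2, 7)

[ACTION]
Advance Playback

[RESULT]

      0▼23456789012  
 HiHat███··········  
  Clap·█·········█·  
   Tom███·····█····  
 Snare·█·██···█···█  
  Kick······██·█··█  
  Bass····██··█·█··  
                     
                     
                     
                     
                     


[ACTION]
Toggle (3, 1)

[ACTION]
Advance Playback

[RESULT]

      01▼3456789012  
 HiHat███··········  
  Clap·█·········█·  
   Tom███·····█····  
 Snare···██···█···█  
  Kick······██·█··█  
  Bass····██··█·█··  
                     
                     
                     
                     
                     


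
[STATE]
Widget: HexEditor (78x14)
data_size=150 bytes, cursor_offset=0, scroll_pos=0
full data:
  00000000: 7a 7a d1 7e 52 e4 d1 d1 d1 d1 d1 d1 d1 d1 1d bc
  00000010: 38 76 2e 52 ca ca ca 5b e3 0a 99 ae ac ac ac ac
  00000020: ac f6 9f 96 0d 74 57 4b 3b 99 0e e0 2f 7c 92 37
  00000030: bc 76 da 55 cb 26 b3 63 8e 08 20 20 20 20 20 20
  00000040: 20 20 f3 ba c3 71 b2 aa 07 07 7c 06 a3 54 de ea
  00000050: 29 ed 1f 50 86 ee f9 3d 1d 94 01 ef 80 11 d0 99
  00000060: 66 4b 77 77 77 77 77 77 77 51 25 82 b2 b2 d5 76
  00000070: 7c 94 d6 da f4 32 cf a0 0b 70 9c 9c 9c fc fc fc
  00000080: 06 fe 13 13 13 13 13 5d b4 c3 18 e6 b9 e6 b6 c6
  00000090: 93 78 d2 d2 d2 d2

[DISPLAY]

00000000  7A 7a d1 7e 52 e4 d1 d1  d1 d1 d1 d1 d1 d1 1d bc  |zz.~R...........|
00000010  38 76 2e 52 ca ca ca 5b  e3 0a 99 ae ac ac ac ac  |8v.R...[........|
00000020  ac f6 9f 96 0d 74 57 4b  3b 99 0e e0 2f 7c 92 37  |.....tWK;.../|.7|
00000030  bc 76 da 55 cb 26 b3 63  8e 08 20 20 20 20 20 20  |.v.U.&.c..      |
00000040  20 20 f3 ba c3 71 b2 aa  07 07 7c 06 a3 54 de ea  |  ...q....|..T..|
00000050  29 ed 1f 50 86 ee f9 3d  1d 94 01 ef 80 11 d0 99  |)..P...=........|
00000060  66 4b 77 77 77 77 77 77  77 51 25 82 b2 b2 d5 76  |fKwwwwwwwQ%....v|
00000070  7c 94 d6 da f4 32 cf a0  0b 70 9c 9c 9c fc fc fc  ||....2...p......|
00000080  06 fe 13 13 13 13 13 5d  b4 c3 18 e6 b9 e6 b6 c6  |.......]........|
00000090  93 78 d2 d2 d2 d2                                 |.x....          |
                                                                              
                                                                              
                                                                              
                                                                              


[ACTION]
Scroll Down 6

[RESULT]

00000060  66 4b 77 77 77 77 77 77  77 51 25 82 b2 b2 d5 76  |fKwwwwwwwQ%....v|
00000070  7c 94 d6 da f4 32 cf a0  0b 70 9c 9c 9c fc fc fc  ||....2...p......|
00000080  06 fe 13 13 13 13 13 5d  b4 c3 18 e6 b9 e6 b6 c6  |.......]........|
00000090  93 78 d2 d2 d2 d2                                 |.x....          |
                                                                              
                                                                              
                                                                              
                                                                              
                                                                              
                                                                              
                                                                              
                                                                              
                                                                              
                                                                              


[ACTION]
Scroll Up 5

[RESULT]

00000010  38 76 2e 52 ca ca ca 5b  e3 0a 99 ae ac ac ac ac  |8v.R...[........|
00000020  ac f6 9f 96 0d 74 57 4b  3b 99 0e e0 2f 7c 92 37  |.....tWK;.../|.7|
00000030  bc 76 da 55 cb 26 b3 63  8e 08 20 20 20 20 20 20  |.v.U.&.c..      |
00000040  20 20 f3 ba c3 71 b2 aa  07 07 7c 06 a3 54 de ea  |  ...q....|..T..|
00000050  29 ed 1f 50 86 ee f9 3d  1d 94 01 ef 80 11 d0 99  |)..P...=........|
00000060  66 4b 77 77 77 77 77 77  77 51 25 82 b2 b2 d5 76  |fKwwwwwwwQ%....v|
00000070  7c 94 d6 da f4 32 cf a0  0b 70 9c 9c 9c fc fc fc  ||....2...p......|
00000080  06 fe 13 13 13 13 13 5d  b4 c3 18 e6 b9 e6 b6 c6  |.......]........|
00000090  93 78 d2 d2 d2 d2                                 |.x....          |
                                                                              
                                                                              
                                                                              
                                                                              
                                                                              


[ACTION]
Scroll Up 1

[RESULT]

00000000  7A 7a d1 7e 52 e4 d1 d1  d1 d1 d1 d1 d1 d1 1d bc  |zz.~R...........|
00000010  38 76 2e 52 ca ca ca 5b  e3 0a 99 ae ac ac ac ac  |8v.R...[........|
00000020  ac f6 9f 96 0d 74 57 4b  3b 99 0e e0 2f 7c 92 37  |.....tWK;.../|.7|
00000030  bc 76 da 55 cb 26 b3 63  8e 08 20 20 20 20 20 20  |.v.U.&.c..      |
00000040  20 20 f3 ba c3 71 b2 aa  07 07 7c 06 a3 54 de ea  |  ...q....|..T..|
00000050  29 ed 1f 50 86 ee f9 3d  1d 94 01 ef 80 11 d0 99  |)..P...=........|
00000060  66 4b 77 77 77 77 77 77  77 51 25 82 b2 b2 d5 76  |fKwwwwwwwQ%....v|
00000070  7c 94 d6 da f4 32 cf a0  0b 70 9c 9c 9c fc fc fc  ||....2...p......|
00000080  06 fe 13 13 13 13 13 5d  b4 c3 18 e6 b9 e6 b6 c6  |.......]........|
00000090  93 78 d2 d2 d2 d2                                 |.x....          |
                                                                              
                                                                              
                                                                              
                                                                              


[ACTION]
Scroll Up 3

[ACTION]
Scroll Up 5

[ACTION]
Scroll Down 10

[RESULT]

00000090  93 78 d2 d2 d2 d2                                 |.x....          |
                                                                              
                                                                              
                                                                              
                                                                              
                                                                              
                                                                              
                                                                              
                                                                              
                                                                              
                                                                              
                                                                              
                                                                              
                                                                              


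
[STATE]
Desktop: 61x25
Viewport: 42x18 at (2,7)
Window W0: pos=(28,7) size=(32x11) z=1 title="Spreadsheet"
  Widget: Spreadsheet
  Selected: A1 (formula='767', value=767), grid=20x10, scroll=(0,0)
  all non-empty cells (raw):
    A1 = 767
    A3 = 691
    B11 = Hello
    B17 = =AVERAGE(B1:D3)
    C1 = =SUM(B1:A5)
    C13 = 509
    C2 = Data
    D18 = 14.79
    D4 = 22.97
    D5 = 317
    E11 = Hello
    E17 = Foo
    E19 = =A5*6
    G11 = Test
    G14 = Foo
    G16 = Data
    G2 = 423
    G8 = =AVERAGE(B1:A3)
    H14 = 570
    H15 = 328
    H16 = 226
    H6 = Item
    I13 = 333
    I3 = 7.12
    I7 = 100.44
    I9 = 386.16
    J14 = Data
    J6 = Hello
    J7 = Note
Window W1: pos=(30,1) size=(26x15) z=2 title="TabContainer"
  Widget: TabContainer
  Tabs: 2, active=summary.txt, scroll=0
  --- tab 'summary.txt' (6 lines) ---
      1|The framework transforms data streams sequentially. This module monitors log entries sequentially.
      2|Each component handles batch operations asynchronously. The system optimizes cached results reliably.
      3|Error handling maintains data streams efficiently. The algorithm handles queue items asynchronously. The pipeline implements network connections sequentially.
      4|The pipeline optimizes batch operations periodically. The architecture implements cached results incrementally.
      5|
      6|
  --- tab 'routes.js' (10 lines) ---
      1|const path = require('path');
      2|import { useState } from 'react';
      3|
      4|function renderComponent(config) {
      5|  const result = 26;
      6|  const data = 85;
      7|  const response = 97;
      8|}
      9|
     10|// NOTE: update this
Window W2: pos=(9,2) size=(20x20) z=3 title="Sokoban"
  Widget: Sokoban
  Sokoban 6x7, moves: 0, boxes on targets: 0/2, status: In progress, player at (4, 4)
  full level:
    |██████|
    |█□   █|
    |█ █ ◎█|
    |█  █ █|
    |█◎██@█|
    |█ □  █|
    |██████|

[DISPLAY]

       ┃█ █ ◎█            ┃━┃Each componen
       ┃█  █ █            ┃ ┃Error handlin
       ┃█◎██@█            ┃─┃The pipeline 
       ┃█ □  █            ┃A┃             
       ┃██████            ┃ ┃             
       ┃Moves: 0  0/2     ┃-┃             
       ┃                  ┃ ┃             
       ┃                  ┃ ┃             
       ┃                  ┃ ┗━━━━━━━━━━━━━
       ┃                  ┃  4        0   
       ┃                  ┃━━━━━━━━━━━━━━━
       ┃                  ┃               
       ┃                  ┃               
       ┃                  ┃               
       ┗━━━━━━━━━━━━━━━━━━┛               
                                          
                                          
                                          


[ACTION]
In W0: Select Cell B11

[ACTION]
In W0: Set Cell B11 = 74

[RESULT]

       ┃█ █ ◎█            ┃━┃Each componen
       ┃█  █ █            ┃ ┃Error handlin
       ┃█◎██@█            ┃─┃The pipeline 
       ┃█ □  █            ┃B┃             
       ┃██████            ┃ ┃             
       ┃Moves: 0  0/2     ┃-┃             
       ┃                  ┃ ┃             
       ┃                  ┃ ┃             
       ┃                  ┃ ┗━━━━━━━━━━━━━
       ┃                  ┃  4        0   
       ┃                  ┃━━━━━━━━━━━━━━━
       ┃                  ┃               
       ┃                  ┃               
       ┃                  ┃               
       ┗━━━━━━━━━━━━━━━━━━┛               
                                          
                                          
                                          


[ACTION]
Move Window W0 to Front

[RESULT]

       ┃█ █ ◎█            ┏━━━━━━━━━━━━━━━
       ┃█  █ █            ┃ Spreadsheet   
       ┃█◎██@█            ┠───────────────
       ┃█ □  █            ┃B11: 74        
       ┃██████            ┃       A       
       ┃Moves: 0  0/2     ┃---------------
       ┃                  ┃  1      767   
       ┃                  ┃  2        0   
       ┃                  ┃  3      691   
       ┃                  ┃  4        0   
       ┃                  ┗━━━━━━━━━━━━━━━
       ┃                  ┃               
       ┃                  ┃               
       ┃                  ┃               
       ┗━━━━━━━━━━━━━━━━━━┛               
                                          
                                          
                                          


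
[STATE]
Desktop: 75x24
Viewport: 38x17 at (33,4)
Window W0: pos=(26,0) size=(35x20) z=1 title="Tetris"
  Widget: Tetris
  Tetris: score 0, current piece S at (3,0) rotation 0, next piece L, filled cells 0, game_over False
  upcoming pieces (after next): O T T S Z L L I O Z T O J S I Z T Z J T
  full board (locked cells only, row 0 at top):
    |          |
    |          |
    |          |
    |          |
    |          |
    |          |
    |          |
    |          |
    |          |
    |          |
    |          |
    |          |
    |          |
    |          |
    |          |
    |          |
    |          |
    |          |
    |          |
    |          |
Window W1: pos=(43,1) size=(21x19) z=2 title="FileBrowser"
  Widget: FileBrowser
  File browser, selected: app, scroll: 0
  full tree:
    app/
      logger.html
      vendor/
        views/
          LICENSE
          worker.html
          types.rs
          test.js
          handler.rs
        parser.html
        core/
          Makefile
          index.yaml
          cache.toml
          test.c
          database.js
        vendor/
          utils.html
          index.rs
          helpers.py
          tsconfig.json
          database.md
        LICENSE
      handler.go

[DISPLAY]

    │  ▒  ┃> [-] app/         ┃       
    │▒▒▒  ┃    logger.html    ┃       
    │     ┃    [+] vendor/    ┃       
    │     ┃    handler.go     ┃       
    │     ┃                   ┃       
    │Score┃                   ┃       
    │0    ┃                   ┃       
    │     ┃                   ┃       
    │     ┃                   ┃       
    │     ┃                   ┃       
    │     ┃                   ┃       
    │     ┃                   ┃       
    │     ┃                   ┃       
    │     ┃                   ┃       
    │     ┃                   ┃       
━━━━━━━━━━┗━━━━━━━━━━━━━━━━━━━┛       
                                      


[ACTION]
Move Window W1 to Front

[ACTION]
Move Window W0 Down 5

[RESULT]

━━━━━━━━━━┃> [-] app/         ┃       
s         ┃    logger.html    ┃       
──────────┃    [+] vendor/    ┃       
    │Next:┃    handler.go     ┃       
    │  ▒  ┃                   ┃       
    │▒▒▒  ┃                   ┃       
    │     ┃                   ┃       
    │     ┃                   ┃       
    │     ┃                   ┃       
    │Score┃                   ┃       
    │0    ┃                   ┃       
    │     ┃                   ┃       
    │     ┃                   ┃       
    │     ┃                   ┃       
    │     ┃                   ┃       
    │     ┗━━━━━━━━━━━━━━━━━━━┛       
    │                      ┃          


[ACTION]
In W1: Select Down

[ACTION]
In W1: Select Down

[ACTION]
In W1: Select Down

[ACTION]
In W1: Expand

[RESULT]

━━━━━━━━━━┃  [-] app/         ┃       
s         ┃    logger.html    ┃       
──────────┃    [+] vendor/    ┃       
    │Next:┃  > handler.go     ┃       
    │  ▒  ┃                   ┃       
    │▒▒▒  ┃                   ┃       
    │     ┃                   ┃       
    │     ┃                   ┃       
    │     ┃                   ┃       
    │Score┃                   ┃       
    │0    ┃                   ┃       
    │     ┃                   ┃       
    │     ┃                   ┃       
    │     ┃                   ┃       
    │     ┃                   ┃       
    │     ┗━━━━━━━━━━━━━━━━━━━┛       
    │                      ┃          


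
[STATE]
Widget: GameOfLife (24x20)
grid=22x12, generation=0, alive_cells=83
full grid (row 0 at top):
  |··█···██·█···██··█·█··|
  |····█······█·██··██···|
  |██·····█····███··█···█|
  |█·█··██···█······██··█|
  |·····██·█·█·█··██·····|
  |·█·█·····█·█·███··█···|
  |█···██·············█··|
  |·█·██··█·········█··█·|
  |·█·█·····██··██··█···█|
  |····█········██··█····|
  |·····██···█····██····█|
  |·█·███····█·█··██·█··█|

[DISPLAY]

Gen: 0                  
··█···██·█···██··█·█··  
····█······█·██··██···  
██·····█····███··█···█  
█·█··██···█······██··█  
·····██·█·█·█··██·····  
·█·█·····█·█·███··█···  
█···██·············█··  
·█·██··█·········█··█·  
·█·█·····██··██··█···█  
····█········██··█····  
·····██···█····██····█  
·█·███····█·█··██·█··█  
                        
                        
                        
                        
                        
                        
                        


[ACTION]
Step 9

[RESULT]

Gen: 9                  
···█·········█········  
·███·········██·······  
█·█····█····█·██······  
··█·········█·█···█·█·  
███·········██······█·  
··█·········██········  
············███···█·██  
············███··██·██  
··········██·█████·█·█  
············█··█··█·█·  
··········█··█···█····  
···········██████·····  
                        
                        
                        
                        
                        
                        
                        


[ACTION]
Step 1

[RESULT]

Gen: 10                 
···█·········██·······  
·█·█········█··█······  
············█··█······  
█·██·······██·██···█··  
··██·······█··█····█··  
··█········█·······███  
···········█·····██·██  
······················  
···········█·········█  
··········█·█··█··███·  
·················█····  
···········██████·····  
                        
                        
                        
                        
                        
                        
                        


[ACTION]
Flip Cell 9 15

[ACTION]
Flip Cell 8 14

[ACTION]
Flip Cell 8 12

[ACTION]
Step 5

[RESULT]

Gen: 15                 
·███··················  
·█··█········█·█······  
██············█·······  
··███·················  
···········███····███·  
············█··█··█···  
··············█···██··  
······················  
······················  
······················  
······················  
······················  
                        
                        
                        
                        
                        
                        
                        


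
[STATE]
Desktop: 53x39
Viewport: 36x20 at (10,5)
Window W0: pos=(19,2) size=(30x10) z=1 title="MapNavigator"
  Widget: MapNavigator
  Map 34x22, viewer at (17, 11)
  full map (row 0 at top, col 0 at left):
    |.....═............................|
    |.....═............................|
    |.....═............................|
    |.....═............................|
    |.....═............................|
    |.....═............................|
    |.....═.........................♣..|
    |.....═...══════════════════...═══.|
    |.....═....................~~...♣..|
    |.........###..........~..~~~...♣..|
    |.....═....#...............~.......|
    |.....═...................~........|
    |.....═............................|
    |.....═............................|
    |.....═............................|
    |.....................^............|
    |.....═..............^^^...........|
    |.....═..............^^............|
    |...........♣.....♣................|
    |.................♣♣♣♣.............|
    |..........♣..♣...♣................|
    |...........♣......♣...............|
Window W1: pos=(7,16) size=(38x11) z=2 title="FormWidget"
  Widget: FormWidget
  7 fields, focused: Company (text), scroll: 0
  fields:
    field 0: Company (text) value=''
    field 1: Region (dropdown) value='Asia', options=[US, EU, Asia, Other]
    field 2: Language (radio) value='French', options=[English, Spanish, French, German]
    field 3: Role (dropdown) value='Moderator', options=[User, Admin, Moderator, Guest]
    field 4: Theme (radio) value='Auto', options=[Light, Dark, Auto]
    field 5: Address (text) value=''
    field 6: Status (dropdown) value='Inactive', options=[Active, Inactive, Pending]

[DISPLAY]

         ┃..═....................~~.
         ┃......###..........~..~~~.
         ┃..═....#...............~..
         ┃..═...........@.......~...
         ┃..═.......................
         ┃..═.......................
         ┗━━━━━━━━━━━━━━━━━━━━━━━━━━
                                    
                                    
                                    
                                    
━━━━━━━━━━━━━━━━━━━━━━━━━━━━━━━━━━┓ 
ormWidget                         ┃ 
──────────────────────────────────┨ 
Company:    [                    ]┃ 
Region:     [Asia               ▼]┃ 
Language:   ( ) English  ( ) Spani┃ 
Role:       [Moderator          ▼]┃ 
Theme:      ( ) Light  ( ) Dark  (┃ 
Address:    [                    ]┃ 


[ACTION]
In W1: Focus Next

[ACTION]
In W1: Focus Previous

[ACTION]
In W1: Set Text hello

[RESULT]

         ┃..═....................~~.
         ┃......###..........~..~~~.
         ┃..═....#...............~..
         ┃..═...........@.......~...
         ┃..═.......................
         ┃..═.......................
         ┗━━━━━━━━━━━━━━━━━━━━━━━━━━
                                    
                                    
                                    
                                    
━━━━━━━━━━━━━━━━━━━━━━━━━━━━━━━━━━┓ 
ormWidget                         ┃ 
──────────────────────────────────┨ 
Company:    [hello               ]┃ 
Region:     [Asia               ▼]┃ 
Language:   ( ) English  ( ) Spani┃ 
Role:       [Moderator          ▼]┃ 
Theme:      ( ) Light  ( ) Dark  (┃ 
Address:    [                    ]┃ 


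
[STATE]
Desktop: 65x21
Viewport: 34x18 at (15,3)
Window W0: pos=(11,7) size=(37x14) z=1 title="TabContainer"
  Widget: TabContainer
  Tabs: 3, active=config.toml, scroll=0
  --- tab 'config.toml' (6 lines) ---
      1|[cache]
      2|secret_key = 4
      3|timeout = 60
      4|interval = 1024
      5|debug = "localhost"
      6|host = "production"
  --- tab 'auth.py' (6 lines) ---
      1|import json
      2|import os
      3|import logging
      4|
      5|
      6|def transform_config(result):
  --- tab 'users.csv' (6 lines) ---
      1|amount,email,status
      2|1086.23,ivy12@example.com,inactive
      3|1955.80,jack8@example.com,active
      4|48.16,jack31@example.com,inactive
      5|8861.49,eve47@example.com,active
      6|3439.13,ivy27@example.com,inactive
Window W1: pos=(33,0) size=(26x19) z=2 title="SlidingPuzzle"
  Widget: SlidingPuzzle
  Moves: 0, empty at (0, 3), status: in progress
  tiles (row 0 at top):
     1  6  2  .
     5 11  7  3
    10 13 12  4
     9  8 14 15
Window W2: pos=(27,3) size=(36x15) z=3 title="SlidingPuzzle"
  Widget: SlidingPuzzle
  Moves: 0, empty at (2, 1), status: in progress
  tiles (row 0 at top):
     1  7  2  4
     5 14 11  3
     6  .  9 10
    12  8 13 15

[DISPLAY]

            ┏━━━━━━━━━━━━━━━━━━━━━
            ┃ SlidingPuzzle       
            ┠─────────────────────
            ┃┌────┬────┬────┬────┐
━━━━━━━━━━━━┃│  1 │  7 │  2 │  4 │
bContainer  ┃├────┼────┼────┼────┤
────────────┃│  5 │ 14 │ 11 │  3 │
nfig.toml]│ ┃├────┼────┼────┼────┤
────────────┃│  6 │    │  9 │ 10 │
che]        ┃├────┼────┼────┼────┤
ret_key = 4 ┃│ 12 │  8 │ 13 │ 15 │
eout = 60   ┃└────┴────┴────┴────┘
erval = 1024┃Moves: 0             
ug = "localh┃                     
t = "product┗━━━━━━━━━━━━━━━━━━━━━
                  ┗━━━━━━━━━━━━━━━
                                ┃ 
━━━━━━━━━━━━━━━━━━━━━━━━━━━━━━━━┛ 


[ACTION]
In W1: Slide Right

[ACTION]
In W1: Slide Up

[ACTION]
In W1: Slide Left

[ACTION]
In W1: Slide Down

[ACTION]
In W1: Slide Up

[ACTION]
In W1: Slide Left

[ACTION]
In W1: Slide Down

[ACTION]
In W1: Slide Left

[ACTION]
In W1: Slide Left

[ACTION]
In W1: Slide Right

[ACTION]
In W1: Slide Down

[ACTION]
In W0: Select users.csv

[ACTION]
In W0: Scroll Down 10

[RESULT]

            ┏━━━━━━━━━━━━━━━━━━━━━
            ┃ SlidingPuzzle       
            ┠─────────────────────
            ┃┌────┬────┬────┬────┐
━━━━━━━━━━━━┃│  1 │  7 │  2 │  4 │
bContainer  ┃├────┼────┼────┼────┤
────────────┃│  5 │ 14 │ 11 │  3 │
nfig.toml │ ┃├────┼────┼────┼────┤
────────────┃│  6 │    │  9 │ 10 │
9.13,ivy27@e┃├────┼────┼────┼────┤
            ┃│ 12 │  8 │ 13 │ 15 │
            ┃└────┴────┴────┴────┘
            ┃Moves: 0             
            ┃                     
            ┗━━━━━━━━━━━━━━━━━━━━━
                  ┗━━━━━━━━━━━━━━━
                                ┃ 
━━━━━━━━━━━━━━━━━━━━━━━━━━━━━━━━┛ 


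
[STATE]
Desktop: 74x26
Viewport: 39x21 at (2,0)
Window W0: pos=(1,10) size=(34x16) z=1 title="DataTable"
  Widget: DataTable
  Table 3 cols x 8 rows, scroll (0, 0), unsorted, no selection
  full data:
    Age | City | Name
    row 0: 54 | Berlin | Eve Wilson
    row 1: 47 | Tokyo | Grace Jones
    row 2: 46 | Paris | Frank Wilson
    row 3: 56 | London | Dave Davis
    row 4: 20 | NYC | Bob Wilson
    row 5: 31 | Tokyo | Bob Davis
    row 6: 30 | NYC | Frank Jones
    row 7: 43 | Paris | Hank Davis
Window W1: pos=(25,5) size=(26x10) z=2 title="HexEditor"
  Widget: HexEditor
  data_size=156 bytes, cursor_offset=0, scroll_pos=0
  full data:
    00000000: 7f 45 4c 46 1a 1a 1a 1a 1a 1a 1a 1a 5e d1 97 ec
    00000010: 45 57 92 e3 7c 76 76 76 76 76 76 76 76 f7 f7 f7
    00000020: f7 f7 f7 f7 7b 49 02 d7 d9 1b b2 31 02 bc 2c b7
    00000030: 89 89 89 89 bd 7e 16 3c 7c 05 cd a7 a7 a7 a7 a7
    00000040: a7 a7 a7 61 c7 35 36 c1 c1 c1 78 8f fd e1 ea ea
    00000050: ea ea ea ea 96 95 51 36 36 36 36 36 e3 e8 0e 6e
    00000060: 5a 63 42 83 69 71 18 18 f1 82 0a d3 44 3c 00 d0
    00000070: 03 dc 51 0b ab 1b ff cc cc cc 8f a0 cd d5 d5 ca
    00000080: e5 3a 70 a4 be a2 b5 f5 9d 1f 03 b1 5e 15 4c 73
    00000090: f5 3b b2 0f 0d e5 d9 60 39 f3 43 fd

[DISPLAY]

                                       
                                       
                                       
                                       
                                       
                       ┏━━━━━━━━━━━━━━━
                       ┃ HexEditor     
                       ┠───────────────
                       ┃00000000  7F 45
                       ┃00000010  45 57
━━━━━━━━━━━━━━━━━━━━━━━┃00000020  f7 f7
 DataTable             ┃00000030  89 89
───────────────────────┃00000040  a7 a7
Age│City  │Name        ┃00000050  ea ea
───┼──────┼────────────┗━━━━━━━━━━━━━━━
54 │Berlin│Eve Wilson           ┃      
47 │Tokyo │Grace Jones          ┃      
46 │Paris │Frank Wilson         ┃      
56 │London│Dave Davis           ┃      
20 │NYC   │Bob Wilson           ┃      
31 │Tokyo │Bob Davis            ┃      


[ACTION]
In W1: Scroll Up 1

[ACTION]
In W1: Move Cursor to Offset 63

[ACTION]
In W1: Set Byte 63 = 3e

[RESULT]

                                       
                                       
                                       
                                       
                                       
                       ┏━━━━━━━━━━━━━━━
                       ┃ HexEditor     
                       ┠───────────────
                       ┃00000000  7f 45
                       ┃00000010  45 57
━━━━━━━━━━━━━━━━━━━━━━━┃00000020  f7 f7
 DataTable             ┃00000030  89 89
───────────────────────┃00000040  a7 a7
Age│City  │Name        ┃00000050  ea ea
───┼──────┼────────────┗━━━━━━━━━━━━━━━
54 │Berlin│Eve Wilson           ┃      
47 │Tokyo │Grace Jones          ┃      
46 │Paris │Frank Wilson         ┃      
56 │London│Dave Davis           ┃      
20 │NYC   │Bob Wilson           ┃      
31 │Tokyo │Bob Davis            ┃      


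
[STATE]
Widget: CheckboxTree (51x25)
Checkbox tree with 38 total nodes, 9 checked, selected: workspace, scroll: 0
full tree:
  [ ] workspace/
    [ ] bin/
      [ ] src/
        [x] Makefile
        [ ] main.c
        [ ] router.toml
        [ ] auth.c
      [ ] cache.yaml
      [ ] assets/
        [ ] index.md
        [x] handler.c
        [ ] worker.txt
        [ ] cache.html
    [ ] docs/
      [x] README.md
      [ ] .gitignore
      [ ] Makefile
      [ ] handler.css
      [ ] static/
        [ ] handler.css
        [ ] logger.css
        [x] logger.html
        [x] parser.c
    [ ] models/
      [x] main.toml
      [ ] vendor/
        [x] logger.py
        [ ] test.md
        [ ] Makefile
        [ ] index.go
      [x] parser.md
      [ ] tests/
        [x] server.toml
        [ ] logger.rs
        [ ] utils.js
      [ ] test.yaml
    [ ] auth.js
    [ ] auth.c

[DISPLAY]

>[-] workspace/                                    
   [-] bin/                                        
     [-] src/                                      
       [x] Makefile                                
       [ ] main.c                                  
       [ ] router.toml                             
       [ ] auth.c                                  
     [ ] cache.yaml                                
     [-] assets/                                   
       [ ] index.md                                
       [x] handler.c                               
       [ ] worker.txt                              
       [ ] cache.html                              
   [-] docs/                                       
     [x] README.md                                 
     [ ] .gitignore                                
     [ ] Makefile                                  
     [ ] handler.css                               
     [-] static/                                   
       [ ] handler.css                             
       [ ] logger.css                              
       [x] logger.html                             
       [x] parser.c                                
   [-] models/                                     
     [x] main.toml                                 


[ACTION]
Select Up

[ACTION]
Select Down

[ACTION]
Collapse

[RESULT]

 [-] workspace/                                    
>  [-] bin/                                        
   [-] docs/                                       
     [x] README.md                                 
     [ ] .gitignore                                
     [ ] Makefile                                  
     [ ] handler.css                               
     [-] static/                                   
       [ ] handler.css                             
       [ ] logger.css                              
       [x] logger.html                             
       [x] parser.c                                
   [-] models/                                     
     [x] main.toml                                 
     [-] vendor/                                   
       [x] logger.py                               
       [ ] test.md                                 
       [ ] Makefile                                
       [ ] index.go                                
     [x] parser.md                                 
     [-] tests/                                    
       [x] server.toml                             
       [ ] logger.rs                               
       [ ] utils.js                                
     [ ] test.yaml                                 


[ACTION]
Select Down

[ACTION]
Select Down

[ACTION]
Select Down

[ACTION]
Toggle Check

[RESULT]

 [-] workspace/                                    
   [-] bin/                                        
   [-] docs/                                       
     [x] README.md                                 
>    [x] .gitignore                                
     [ ] Makefile                                  
     [ ] handler.css                               
     [-] static/                                   
       [ ] handler.css                             
       [ ] logger.css                              
       [x] logger.html                             
       [x] parser.c                                
   [-] models/                                     
     [x] main.toml                                 
     [-] vendor/                                   
       [x] logger.py                               
       [ ] test.md                                 
       [ ] Makefile                                
       [ ] index.go                                
     [x] parser.md                                 
     [-] tests/                                    
       [x] server.toml                             
       [ ] logger.rs                               
       [ ] utils.js                                
     [ ] test.yaml                                 


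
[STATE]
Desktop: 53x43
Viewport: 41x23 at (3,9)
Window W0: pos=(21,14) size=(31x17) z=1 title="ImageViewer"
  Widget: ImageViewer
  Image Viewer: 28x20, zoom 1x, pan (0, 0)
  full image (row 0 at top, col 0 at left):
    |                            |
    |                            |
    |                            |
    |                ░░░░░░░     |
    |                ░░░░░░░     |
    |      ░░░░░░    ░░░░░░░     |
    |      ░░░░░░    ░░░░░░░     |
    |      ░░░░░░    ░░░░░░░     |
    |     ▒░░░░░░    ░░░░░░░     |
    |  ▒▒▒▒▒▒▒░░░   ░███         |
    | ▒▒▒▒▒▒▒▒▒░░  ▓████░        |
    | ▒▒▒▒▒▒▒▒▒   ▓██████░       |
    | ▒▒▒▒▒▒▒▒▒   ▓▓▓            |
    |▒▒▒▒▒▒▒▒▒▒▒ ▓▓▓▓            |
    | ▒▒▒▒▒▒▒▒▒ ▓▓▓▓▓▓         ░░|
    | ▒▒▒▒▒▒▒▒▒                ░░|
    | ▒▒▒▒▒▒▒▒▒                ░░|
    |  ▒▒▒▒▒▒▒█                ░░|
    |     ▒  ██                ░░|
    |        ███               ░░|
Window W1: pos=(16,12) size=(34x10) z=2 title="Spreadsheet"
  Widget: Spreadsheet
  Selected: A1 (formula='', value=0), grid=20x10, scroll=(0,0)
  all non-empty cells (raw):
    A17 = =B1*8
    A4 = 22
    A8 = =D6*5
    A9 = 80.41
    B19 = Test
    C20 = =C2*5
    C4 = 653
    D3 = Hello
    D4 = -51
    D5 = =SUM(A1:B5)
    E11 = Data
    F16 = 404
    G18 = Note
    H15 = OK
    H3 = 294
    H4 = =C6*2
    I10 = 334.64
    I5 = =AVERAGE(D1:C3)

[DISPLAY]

                                         
                                         
                                         
             ┏━━━━━━━━━━━━━━━━━━━━━━━━━━━
             ┃ Spreadsheet               
             ┠───────────────────────────
             ┃A1:                        
             ┃       A       B       C   
             ┃---------------------------
             ┃  1      [0]       0       
             ┃  2        0       0       
             ┃  3        0       0       
             ┗━━━━━━━━━━━━━━━━━━━━━━━━━━━
                  ┃      ░░░░░░    ░░░░░░
                  ┃      ░░░░░░    ░░░░░░
                  ┃      ░░░░░░    ░░░░░░
                  ┃     ▒░░░░░░    ░░░░░░
                  ┃  ▒▒▒▒▒▒▒░░░   ░███   
                  ┃ ▒▒▒▒▒▒▒▒▒░░  ▓████░  
                  ┃ ▒▒▒▒▒▒▒▒▒   ▓██████░ 
                  ┃ ▒▒▒▒▒▒▒▒▒   ▓▓▓      
                  ┗━━━━━━━━━━━━━━━━━━━━━━
                                         


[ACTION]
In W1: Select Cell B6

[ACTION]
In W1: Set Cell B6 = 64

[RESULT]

                                         
                                         
                                         
             ┏━━━━━━━━━━━━━━━━━━━━━━━━━━━
             ┃ Spreadsheet               
             ┠───────────────────────────
             ┃B6: 64                     
             ┃       A       B       C   
             ┃---------------------------
             ┃  1        0       0       
             ┃  2        0       0       
             ┃  3        0       0       
             ┗━━━━━━━━━━━━━━━━━━━━━━━━━━━
                  ┃      ░░░░░░    ░░░░░░
                  ┃      ░░░░░░    ░░░░░░
                  ┃      ░░░░░░    ░░░░░░
                  ┃     ▒░░░░░░    ░░░░░░
                  ┃  ▒▒▒▒▒▒▒░░░   ░███   
                  ┃ ▒▒▒▒▒▒▒▒▒░░  ▓████░  
                  ┃ ▒▒▒▒▒▒▒▒▒   ▓██████░ 
                  ┃ ▒▒▒▒▒▒▒▒▒   ▓▓▓      
                  ┗━━━━━━━━━━━━━━━━━━━━━━
                                         


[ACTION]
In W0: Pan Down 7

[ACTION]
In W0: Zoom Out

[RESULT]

                                         
                                         
                                         
             ┏━━━━━━━━━━━━━━━━━━━━━━━━━━━
             ┃ Spreadsheet               
             ┠───────────────────────────
             ┃B6: 64                     
             ┃       A       B       C   
             ┃---------------------------
             ┃  1        0       0       
             ┃  2        0       0       
             ┃  3        0       0       
             ┗━━━━━━━━━━━━━━━━━━━━━━━━━━━
                  ┃ ▒▒▒▒▒▒▒▒▒   ▓▓▓      
                  ┃▒▒▒▒▒▒▒▒▒▒▒ ▓▓▓▓      
                  ┃ ▒▒▒▒▒▒▒▒▒ ▓▓▓▓▓▓     
                  ┃ ▒▒▒▒▒▒▒▒▒            
                  ┃ ▒▒▒▒▒▒▒▒▒            
                  ┃  ▒▒▒▒▒▒▒█            
                  ┃     ▒  ██            
                  ┃        ███           
                  ┗━━━━━━━━━━━━━━━━━━━━━━
                                         
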